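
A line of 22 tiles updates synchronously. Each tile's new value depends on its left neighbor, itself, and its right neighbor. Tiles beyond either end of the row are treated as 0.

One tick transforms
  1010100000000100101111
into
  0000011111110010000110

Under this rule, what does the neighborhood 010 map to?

0

At position 0 the neighborhood is 010; the next row has 0 there.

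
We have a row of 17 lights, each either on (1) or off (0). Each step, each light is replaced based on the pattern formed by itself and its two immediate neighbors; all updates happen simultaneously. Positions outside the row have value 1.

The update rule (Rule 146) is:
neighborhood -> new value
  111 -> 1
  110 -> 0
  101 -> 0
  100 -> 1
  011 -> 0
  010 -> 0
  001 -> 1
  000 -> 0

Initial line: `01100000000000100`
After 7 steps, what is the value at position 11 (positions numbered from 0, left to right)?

step 1: 00010000000001011
step 2: 10101000000010001
step 3: 00000100000101010
step 4: 10001010001000000
step 5: 01010001010100001
step 6: 00001010000010010
step 7: 10010001000101100
position 11 holds 1

1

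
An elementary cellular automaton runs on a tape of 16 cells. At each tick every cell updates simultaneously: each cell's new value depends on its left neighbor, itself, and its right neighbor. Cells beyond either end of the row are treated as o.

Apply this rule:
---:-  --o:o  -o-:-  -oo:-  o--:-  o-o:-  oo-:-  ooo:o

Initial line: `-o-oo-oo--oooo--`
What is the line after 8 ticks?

--o-----o--o--o-

tick 1: ---------o-oo--o
tick 2: --------o-----o-
tick 3: -------o-----o--
tick 4: ------o-----o--o
tick 5: -----o-----o--o-
tick 6: ----o-----o--o--
tick 7: ---o-----o--o--o
tick 8: --o-----o--o--o-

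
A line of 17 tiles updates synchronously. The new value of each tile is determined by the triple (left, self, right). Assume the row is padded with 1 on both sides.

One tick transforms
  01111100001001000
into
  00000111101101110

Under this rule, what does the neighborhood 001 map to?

At position 9 the neighborhood is 001; the next row has 0 there.

0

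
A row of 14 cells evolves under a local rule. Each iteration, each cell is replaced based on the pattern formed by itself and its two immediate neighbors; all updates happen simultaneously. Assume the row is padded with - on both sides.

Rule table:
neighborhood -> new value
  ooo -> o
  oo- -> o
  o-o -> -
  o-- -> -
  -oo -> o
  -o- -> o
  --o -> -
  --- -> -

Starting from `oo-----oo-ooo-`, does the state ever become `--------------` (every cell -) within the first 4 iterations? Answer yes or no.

oo-----oo-ooo-  (fixed point — unchanged through iteration 4)
iteration 4 is oo-----oo-ooo-, still not uniform -

no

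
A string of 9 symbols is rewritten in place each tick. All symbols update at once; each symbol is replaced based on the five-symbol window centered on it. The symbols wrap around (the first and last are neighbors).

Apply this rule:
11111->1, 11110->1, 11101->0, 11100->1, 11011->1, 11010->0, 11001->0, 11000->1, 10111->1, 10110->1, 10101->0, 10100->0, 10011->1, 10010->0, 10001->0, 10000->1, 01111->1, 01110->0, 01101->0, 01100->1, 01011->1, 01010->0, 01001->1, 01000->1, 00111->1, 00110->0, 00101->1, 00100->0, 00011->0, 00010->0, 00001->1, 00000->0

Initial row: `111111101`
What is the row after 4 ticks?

tick 1: 111111011
tick 2: 111110111
tick 3: 111101111
tick 4: 111011111

111011111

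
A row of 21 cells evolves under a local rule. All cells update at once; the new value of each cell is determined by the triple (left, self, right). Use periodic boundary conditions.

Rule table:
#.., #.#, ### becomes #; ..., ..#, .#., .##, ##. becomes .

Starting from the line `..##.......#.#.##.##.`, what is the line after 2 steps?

#....#.......#.#..#..

step 1: ....#.......#.#..#..#
step 2: #....#.......#.#..#..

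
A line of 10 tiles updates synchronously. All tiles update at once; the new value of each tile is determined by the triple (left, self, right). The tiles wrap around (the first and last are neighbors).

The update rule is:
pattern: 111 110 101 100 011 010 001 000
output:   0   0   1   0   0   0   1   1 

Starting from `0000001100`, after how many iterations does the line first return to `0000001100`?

1111110001
0000000110
1111111000
0000000011
0111111100
1000000001
0011111110
1100000000
0001111111
0110000000
1000111111
0011000000
1100011111
0001100000
1110001111
0000110000
1111000111
0000011000
1111100011
0000001100

20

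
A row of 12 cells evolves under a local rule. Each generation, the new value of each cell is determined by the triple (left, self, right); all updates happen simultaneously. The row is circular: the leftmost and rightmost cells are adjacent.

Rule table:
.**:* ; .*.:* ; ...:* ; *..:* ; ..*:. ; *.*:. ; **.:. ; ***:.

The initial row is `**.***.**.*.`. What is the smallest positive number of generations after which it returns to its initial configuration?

2

generation 1: *..*...*..*.
generation 2: **.***.**.*.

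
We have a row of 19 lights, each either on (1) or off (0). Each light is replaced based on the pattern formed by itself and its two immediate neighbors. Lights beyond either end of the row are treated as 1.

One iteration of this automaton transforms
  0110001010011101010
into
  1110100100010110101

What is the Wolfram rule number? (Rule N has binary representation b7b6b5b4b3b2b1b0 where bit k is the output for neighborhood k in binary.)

position 12: 111 → 0  (bit 7 = 0)
position 2: 110 → 1  (bit 6 = 1)
position 0: 101 → 1  (bit 5 = 1)
position 3: 100 → 0  (bit 4 = 0)
position 1: 011 → 1  (bit 3 = 1)
position 6: 010 → 0  (bit 2 = 0)
position 5: 001 → 0  (bit 1 = 0)
position 4: 000 → 1  (bit 0 = 1)
bits b7..b0 = 01101001 = 105

105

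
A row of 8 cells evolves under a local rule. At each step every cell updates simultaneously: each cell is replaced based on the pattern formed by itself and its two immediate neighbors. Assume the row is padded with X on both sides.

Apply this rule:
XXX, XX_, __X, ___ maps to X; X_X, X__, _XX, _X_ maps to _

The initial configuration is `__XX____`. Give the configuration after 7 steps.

_X_X_XXX
______XX
_XXXXX_X
__XXXX__
_X_XXX_X
____XX__
_XXX_X_X

_XXX_X_X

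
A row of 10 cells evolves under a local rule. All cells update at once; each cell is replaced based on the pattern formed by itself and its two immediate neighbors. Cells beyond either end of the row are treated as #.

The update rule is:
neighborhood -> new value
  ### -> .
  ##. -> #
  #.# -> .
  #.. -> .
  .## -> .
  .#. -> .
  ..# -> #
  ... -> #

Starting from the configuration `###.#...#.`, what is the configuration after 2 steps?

step 1: ..#...##..
step 2: .#..##.#.#

.#..##.#.#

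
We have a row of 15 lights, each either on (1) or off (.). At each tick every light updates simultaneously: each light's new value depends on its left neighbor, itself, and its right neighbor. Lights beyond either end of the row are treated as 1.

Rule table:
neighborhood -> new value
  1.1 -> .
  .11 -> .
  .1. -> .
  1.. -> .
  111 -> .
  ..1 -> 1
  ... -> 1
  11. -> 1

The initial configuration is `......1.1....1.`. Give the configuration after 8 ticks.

..1.111....1.11

.11111....111..
.....1.111..1.1
.1111....1.1...
....1.111....11
.111....1.111..
...1.111....1.1
.11....1.111...
..1.111....1.11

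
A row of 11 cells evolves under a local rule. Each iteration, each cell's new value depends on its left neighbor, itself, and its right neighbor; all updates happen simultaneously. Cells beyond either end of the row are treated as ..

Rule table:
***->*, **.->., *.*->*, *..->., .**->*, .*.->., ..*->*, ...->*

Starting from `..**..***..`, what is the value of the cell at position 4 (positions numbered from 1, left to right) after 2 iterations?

***..***..*
**..***..*.
position 4 holds .

.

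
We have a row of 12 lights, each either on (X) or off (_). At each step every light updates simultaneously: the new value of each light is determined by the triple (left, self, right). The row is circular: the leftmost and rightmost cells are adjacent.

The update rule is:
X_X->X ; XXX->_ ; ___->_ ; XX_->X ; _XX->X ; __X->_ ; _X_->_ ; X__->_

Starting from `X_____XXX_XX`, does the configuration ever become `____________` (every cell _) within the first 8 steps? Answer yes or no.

X_____X_XXX_
_______XX_XX
_______XXXXX
_______X___X
____________
all cells are _ at step 5

yes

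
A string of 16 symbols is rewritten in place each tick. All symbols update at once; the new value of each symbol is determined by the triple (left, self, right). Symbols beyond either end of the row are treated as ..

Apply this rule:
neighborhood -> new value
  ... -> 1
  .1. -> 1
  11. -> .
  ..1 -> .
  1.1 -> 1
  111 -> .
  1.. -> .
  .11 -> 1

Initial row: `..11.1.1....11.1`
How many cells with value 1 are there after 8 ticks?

1.1.1111.11.1.11
11111...11.1111.
1.....1.1.11....
1.111.11111..111
111..11......1..
1....1..1111.1.1
1.11.1..1...1111
111.11..1.1.1...
count of 1: 8

8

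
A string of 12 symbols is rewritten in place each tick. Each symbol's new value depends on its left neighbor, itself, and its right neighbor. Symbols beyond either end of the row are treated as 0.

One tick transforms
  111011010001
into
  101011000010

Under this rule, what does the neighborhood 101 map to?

0

At position 3 the neighborhood is 101; the next row has 0 there.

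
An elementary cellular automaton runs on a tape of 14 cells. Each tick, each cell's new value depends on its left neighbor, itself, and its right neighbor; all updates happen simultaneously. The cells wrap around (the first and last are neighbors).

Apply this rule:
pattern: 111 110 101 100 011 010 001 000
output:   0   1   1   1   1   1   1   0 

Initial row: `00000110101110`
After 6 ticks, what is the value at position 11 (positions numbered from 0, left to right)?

1

00001111111011
10011000001111
11111100011000
10000110111101
11001111100111
01111000111100
position 11 holds 1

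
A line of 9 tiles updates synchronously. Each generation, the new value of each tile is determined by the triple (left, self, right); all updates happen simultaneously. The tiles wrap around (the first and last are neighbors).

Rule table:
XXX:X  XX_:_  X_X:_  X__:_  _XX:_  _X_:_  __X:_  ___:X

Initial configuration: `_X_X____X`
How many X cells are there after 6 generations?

5

_____XX__
XXXX____X
XXX__XX__
_X_______
___XXXXXX
_X__XXXX_
count of X: 5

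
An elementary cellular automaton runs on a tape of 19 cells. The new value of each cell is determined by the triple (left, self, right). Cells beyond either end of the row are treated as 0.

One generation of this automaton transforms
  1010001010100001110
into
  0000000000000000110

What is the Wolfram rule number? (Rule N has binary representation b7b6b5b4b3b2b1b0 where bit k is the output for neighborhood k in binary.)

position 16: 111 → 1  (bit 7 = 1)
position 17: 110 → 1  (bit 6 = 1)
position 1: 101 → 0  (bit 5 = 0)
position 3: 100 → 0  (bit 4 = 0)
position 15: 011 → 0  (bit 3 = 0)
position 0: 010 → 0  (bit 2 = 0)
position 5: 001 → 0  (bit 1 = 0)
position 4: 000 → 0  (bit 0 = 0)
bits b7..b0 = 11000000 = 192

192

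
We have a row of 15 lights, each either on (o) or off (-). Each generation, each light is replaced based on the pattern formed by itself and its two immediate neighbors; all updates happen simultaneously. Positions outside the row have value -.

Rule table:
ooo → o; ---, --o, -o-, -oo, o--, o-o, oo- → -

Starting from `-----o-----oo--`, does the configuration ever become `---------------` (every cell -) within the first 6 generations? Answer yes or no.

yes

---------------
all cells are - at generation 1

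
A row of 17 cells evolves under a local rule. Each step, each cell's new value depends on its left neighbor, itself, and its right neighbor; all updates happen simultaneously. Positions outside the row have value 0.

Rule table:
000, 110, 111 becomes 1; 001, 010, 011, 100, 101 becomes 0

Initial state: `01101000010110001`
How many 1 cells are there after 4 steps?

9

00100011000010100
10001001011000001
00100000001011100
10001111100001101
count of 1: 9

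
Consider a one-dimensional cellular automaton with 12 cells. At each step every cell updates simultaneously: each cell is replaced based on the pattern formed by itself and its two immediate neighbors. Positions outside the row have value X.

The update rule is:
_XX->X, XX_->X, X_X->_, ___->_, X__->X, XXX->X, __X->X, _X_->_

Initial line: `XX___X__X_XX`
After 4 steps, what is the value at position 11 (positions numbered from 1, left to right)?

step 1: XXX_X_XX__XX
step 2: XXX___XXXXXX
step 3: XXXX_XXXXXXX
step 4: XXXX_XXXXXXX
position 11 holds X

X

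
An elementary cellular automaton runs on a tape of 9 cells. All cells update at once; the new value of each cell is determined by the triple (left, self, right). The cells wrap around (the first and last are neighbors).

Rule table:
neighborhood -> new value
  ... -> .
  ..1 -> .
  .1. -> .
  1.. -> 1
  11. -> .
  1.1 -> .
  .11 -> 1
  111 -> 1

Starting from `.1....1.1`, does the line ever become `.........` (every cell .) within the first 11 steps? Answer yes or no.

no

..1......
...1.....
....1....
.....1...
......1..
.......1.
........1
1........
.1.......
..1......  (repeats step 1; period 9)
step 11: ...1.....
step 11 is ...1....., still not uniform .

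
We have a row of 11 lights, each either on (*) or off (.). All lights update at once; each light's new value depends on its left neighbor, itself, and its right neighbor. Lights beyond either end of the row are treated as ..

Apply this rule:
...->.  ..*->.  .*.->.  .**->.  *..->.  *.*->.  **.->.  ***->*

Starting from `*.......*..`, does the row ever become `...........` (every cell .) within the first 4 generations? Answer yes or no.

generation 1: ...........
all cells are . at generation 1

yes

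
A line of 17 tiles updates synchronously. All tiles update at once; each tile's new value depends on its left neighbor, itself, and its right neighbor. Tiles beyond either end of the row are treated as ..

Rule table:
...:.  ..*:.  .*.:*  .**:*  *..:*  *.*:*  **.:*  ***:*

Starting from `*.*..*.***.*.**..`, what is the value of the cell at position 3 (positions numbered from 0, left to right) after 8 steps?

****.***********.
*****************
*****************  (fixed point — unchanged through step 8)
position 3 holds *

*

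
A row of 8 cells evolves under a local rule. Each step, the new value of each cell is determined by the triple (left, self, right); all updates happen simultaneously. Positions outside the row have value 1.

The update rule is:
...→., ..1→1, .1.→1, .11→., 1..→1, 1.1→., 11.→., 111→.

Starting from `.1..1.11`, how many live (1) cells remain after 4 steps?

4

.1111...
.....1.1
1...11..
.1.1..11
count of 1: 4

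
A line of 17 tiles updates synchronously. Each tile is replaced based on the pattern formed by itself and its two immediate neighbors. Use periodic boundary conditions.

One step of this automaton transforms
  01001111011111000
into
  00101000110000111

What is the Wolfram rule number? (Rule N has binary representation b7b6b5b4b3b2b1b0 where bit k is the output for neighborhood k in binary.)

position 5: 111 → 0  (bit 7 = 0)
position 7: 110 → 0  (bit 6 = 0)
position 8: 101 → 1  (bit 5 = 1)
position 2: 100 → 1  (bit 4 = 1)
position 4: 011 → 1  (bit 3 = 1)
position 1: 010 → 0  (bit 2 = 0)
position 0: 001 → 0  (bit 1 = 0)
position 15: 000 → 1  (bit 0 = 1)
bits b7..b0 = 00111001 = 57

57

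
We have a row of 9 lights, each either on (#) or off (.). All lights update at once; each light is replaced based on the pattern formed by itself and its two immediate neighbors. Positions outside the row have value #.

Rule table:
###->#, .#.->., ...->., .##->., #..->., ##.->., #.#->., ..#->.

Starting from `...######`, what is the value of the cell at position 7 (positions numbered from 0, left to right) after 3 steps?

....#####
.....####
......###
position 7 holds #

#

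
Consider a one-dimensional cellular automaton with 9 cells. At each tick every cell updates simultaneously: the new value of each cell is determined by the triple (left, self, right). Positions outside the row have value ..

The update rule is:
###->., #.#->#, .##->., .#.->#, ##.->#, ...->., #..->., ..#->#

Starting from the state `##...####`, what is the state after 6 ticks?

.#.....##

.#..#...#
##.##..##
.##.#.#.#
#.#######
##......#
.#.....##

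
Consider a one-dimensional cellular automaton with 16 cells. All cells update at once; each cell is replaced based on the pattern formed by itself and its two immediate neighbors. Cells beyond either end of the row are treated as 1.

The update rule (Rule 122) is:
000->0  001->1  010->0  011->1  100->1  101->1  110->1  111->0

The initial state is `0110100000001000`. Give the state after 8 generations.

generation 1: 1111010000010101
generation 2: 0001101000101011
generation 3: 1011110101010110
generation 4: 1110011010101111
generation 5: 0011111101011000
generation 6: 1110000110111101
generation 7: 0011001111100111
generation 8: 1111111000111100

1111111000111100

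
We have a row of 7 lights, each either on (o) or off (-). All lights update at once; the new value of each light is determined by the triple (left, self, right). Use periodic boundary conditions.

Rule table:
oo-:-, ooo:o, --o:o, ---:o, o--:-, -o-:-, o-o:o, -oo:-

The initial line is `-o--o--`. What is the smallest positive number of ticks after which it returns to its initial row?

14

o--o--o
--o--o-
oo--o--
---o--o
-oo--o-
o---o--
--oo--o
-o---o-
o--oo--
--o---o
-o--oo-
o--o---
--o--oo
-o--o--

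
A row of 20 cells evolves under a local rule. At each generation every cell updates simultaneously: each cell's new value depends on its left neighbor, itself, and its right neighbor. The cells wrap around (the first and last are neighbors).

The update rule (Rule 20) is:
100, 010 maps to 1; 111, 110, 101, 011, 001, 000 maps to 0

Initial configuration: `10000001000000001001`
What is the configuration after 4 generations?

10011000000100000000

generation 1: 01000001100000001100
generation 2: 01100000010000000010
generation 3: 00010000011000000011
generation 4: 10011000000100000000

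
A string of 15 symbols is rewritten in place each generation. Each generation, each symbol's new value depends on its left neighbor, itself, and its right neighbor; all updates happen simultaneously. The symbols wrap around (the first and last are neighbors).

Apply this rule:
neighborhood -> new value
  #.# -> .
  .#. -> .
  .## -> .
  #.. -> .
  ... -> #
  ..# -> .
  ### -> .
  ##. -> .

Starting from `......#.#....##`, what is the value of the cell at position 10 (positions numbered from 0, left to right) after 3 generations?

.####.....##...
......###....##
.####.....##...
position 10 holds #

#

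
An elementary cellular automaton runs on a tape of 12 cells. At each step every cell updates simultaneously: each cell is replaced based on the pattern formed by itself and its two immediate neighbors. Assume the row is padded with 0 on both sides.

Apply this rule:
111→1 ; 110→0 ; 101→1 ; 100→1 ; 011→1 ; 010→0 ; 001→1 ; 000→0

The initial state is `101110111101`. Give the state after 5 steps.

011101111010
111011110101
110111101010
101111010101
011110101010

011110101010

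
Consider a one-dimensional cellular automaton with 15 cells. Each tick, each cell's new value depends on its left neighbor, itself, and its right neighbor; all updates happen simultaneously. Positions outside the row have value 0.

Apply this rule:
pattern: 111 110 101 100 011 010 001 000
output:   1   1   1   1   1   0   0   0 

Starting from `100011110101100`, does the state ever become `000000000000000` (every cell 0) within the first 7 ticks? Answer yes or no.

no

tick 1: 010011111011110
tick 2: 001011111111111
tick 3: 000111111111111
tick 4: 000111111111111  (fixed point — unchanged through tick 7)
tick 7 is 000111111111111, still not uniform 0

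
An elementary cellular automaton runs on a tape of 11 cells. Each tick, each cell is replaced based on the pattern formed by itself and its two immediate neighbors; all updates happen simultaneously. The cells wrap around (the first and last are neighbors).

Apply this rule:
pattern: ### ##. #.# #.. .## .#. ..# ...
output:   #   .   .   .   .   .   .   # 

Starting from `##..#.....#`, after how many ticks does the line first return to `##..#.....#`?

11

tick 1: #.....###..
tick 2: ..###..#...
tick 3: #..#.....##
tick 4: .....###..#
tick 5: .###..#....
tick 6: ..#.....###
tick 7: ....###..#.
tick 8: ###..#.....
tick 9: .#.....###.
tick 10: ...###..#..
tick 11: ##..#.....#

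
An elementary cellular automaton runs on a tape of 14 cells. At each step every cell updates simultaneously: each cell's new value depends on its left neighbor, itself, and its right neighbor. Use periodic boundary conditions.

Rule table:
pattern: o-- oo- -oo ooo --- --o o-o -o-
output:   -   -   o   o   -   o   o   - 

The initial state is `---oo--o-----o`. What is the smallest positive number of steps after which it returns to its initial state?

14

--oo--o-----o-
-oo--o-----o--
oo--o-----o---
o--o-----o---o
--o-----o---oo
-o-----o---oo-
o-----o---oo--
-----o---oo--o
----o---oo--o-
---o---oo--o--
--o---oo--o---
-o---oo--o----
o---oo--o-----
---oo--o-----o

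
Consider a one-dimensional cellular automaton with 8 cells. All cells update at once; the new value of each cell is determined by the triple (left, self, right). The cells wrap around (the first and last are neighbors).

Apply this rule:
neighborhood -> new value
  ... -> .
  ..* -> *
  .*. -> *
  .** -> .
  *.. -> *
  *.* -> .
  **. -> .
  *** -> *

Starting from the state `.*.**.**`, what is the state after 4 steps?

.*.**.**

.*......
***.....
.*.*...*
.*.**.**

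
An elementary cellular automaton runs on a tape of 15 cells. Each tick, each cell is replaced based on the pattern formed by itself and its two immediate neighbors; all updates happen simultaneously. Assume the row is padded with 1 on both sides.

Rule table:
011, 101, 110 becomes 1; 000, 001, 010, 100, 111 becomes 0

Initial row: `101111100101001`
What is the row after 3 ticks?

000000000000001

111000100010001
001000000000001
000000000000001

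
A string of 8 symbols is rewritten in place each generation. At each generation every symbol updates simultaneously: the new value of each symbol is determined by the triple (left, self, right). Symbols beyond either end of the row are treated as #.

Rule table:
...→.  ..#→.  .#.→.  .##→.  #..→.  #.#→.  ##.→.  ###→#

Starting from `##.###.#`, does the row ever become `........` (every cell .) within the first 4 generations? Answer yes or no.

#...#...
........
all cells are . at generation 2

yes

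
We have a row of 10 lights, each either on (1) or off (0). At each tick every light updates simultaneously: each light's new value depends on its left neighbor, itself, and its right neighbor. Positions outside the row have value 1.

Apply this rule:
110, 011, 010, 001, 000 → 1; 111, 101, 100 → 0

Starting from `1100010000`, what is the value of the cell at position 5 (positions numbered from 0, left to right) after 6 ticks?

tick 1: 0101110111
tick 2: 0101010100
tick 3: 0101010101
tick 4: 0101010101  (fixed point — unchanged through tick 6)
position 5 holds 1

1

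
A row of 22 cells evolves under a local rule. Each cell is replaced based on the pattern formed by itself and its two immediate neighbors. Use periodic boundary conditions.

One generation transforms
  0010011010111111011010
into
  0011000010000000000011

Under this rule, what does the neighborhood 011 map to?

0

At position 5 the neighborhood is 011; the next row has 0 there.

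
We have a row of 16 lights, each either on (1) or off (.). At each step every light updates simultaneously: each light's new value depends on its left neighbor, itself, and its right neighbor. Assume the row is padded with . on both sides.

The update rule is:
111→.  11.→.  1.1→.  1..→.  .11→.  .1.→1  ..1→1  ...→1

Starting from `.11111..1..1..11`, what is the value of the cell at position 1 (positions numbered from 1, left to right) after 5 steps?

1

1......11.11.1..
1.11111......1.1
1.......111111.1
1.111111.......1
1........1111111
position 1 holds 1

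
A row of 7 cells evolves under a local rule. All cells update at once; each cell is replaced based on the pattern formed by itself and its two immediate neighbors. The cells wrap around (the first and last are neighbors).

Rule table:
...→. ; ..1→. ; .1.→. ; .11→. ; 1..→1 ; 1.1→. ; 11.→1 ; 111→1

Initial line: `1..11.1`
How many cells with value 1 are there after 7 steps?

3

11..1..
.11..1.
..11..1
1..11..
.1..11.
..1..11
1..1..1
count of 1: 3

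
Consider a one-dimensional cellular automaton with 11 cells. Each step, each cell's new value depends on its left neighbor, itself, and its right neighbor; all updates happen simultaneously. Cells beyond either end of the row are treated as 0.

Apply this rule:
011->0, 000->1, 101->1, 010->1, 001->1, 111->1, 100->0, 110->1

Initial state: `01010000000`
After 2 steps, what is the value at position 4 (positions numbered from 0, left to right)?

1

11110111111
01111011111
position 4 holds 1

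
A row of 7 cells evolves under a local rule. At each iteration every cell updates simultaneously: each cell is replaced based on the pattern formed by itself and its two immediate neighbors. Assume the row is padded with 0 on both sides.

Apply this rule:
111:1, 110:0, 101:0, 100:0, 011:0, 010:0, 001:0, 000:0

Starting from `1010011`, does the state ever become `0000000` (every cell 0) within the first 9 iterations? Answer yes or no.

yes

iteration 1: 0000000
all cells are 0 at iteration 1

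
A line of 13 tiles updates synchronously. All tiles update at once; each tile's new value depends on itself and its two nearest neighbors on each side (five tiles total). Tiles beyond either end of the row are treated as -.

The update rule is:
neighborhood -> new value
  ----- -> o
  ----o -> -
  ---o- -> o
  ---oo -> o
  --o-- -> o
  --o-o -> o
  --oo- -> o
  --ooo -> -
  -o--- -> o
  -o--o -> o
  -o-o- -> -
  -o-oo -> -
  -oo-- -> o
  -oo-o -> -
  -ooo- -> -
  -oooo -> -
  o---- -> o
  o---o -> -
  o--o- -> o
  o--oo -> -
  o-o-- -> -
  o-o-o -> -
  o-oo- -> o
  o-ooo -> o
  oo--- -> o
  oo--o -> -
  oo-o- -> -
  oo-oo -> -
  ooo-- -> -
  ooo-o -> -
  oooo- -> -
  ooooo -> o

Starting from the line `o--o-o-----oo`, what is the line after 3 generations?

generation 1: oooo--ooo-ooo
generation 2: ----------o--
generation 3: oooooooo-oooo

oooooooo-oooo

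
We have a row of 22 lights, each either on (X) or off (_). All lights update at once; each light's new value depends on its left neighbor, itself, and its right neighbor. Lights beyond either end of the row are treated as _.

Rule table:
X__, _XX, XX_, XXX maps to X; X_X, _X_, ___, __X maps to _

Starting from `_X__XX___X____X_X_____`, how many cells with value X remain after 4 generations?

__X_XXX___X______X____
____XXXX___X______X___
____XXXXX___X______X__
____XXXXXX___X______X_
count of X: 8

8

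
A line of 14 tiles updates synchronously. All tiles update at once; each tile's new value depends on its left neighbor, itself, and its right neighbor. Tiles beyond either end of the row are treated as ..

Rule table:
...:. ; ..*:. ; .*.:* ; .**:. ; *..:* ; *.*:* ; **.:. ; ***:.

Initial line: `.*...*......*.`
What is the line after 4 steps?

.....*...*....

.**..**.....**
...*...*......
...**..**.....
.....*...*....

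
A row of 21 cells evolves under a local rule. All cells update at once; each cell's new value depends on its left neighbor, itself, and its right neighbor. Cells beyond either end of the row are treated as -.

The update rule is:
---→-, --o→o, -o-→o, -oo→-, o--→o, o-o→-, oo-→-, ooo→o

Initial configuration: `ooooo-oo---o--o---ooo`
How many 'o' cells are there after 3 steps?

12

-ooo----o-oooooo-o-o-
o-o-o--oo--oooo--o-oo
o-o-ooo--oo-oo-ooo---
count of o: 12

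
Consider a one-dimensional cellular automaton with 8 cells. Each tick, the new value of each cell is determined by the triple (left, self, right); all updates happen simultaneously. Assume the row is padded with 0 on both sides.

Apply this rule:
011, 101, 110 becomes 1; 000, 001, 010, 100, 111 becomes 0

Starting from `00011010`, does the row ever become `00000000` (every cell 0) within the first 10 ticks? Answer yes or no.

00011100
00010100
00001000
00000000
all cells are 0 at tick 4

yes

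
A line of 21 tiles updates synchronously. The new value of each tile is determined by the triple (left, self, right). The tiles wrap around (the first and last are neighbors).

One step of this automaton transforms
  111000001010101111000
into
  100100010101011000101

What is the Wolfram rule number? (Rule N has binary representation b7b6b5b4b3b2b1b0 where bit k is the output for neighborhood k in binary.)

58

position 1: 111 → 0  (bit 7 = 0)
position 2: 110 → 0  (bit 6 = 0)
position 9: 101 → 1  (bit 5 = 1)
position 3: 100 → 1  (bit 4 = 1)
position 0: 011 → 1  (bit 3 = 1)
position 8: 010 → 0  (bit 2 = 0)
position 7: 001 → 1  (bit 1 = 1)
position 4: 000 → 0  (bit 0 = 0)
bits b7..b0 = 00111010 = 58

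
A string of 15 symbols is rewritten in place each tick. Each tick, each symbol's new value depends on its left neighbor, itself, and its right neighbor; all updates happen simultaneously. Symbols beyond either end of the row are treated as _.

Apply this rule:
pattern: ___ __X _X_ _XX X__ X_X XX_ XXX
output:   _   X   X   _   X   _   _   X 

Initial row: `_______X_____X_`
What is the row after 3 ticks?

____XX_X_X_X_XX

______XXX___XXX
_____X_X_X_X_X_
____XX_X_X_X_XX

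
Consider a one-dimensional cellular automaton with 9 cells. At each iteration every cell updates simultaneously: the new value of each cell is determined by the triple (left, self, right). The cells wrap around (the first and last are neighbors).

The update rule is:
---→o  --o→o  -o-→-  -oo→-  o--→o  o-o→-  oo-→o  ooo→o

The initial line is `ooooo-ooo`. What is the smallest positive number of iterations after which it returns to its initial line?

18

ooooo--oo
ooooooo-o
ooooooo--
-oooooooo
--ooooooo
oo-oooooo
oo--ooooo
oooo-oooo
oooo--ooo
oooooo-oo
oooooo--o
oooooooo-
-ooooooo-
o-ooooooo
o--oooooo
ooo-ooooo
ooo--oooo
ooooo-ooo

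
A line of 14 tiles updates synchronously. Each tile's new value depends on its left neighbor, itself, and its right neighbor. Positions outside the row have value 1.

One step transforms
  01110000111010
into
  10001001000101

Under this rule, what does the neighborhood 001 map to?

1

At position 7 the neighborhood is 001; the next row has 1 there.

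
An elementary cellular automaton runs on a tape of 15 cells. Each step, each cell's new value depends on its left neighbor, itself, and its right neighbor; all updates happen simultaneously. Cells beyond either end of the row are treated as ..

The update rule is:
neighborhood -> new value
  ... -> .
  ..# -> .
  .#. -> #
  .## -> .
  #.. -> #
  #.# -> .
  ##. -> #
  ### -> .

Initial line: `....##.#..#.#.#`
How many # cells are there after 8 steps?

5

.....#.##.#.#.#
.....#..#.#.#.#
.....##.#.#.#.#
......#.#.#.#.#
......#.#.#.#.#  (fixed point — unchanged through step 8)
count of #: 5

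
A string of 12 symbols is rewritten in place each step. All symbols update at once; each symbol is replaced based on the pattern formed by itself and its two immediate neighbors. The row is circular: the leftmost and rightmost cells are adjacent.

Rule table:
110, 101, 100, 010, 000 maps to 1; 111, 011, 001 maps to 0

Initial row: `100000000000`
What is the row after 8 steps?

111111111110
000000000011
111111111001
000000001100
111111100111
000000110000
111110011111
000011000000

000011000000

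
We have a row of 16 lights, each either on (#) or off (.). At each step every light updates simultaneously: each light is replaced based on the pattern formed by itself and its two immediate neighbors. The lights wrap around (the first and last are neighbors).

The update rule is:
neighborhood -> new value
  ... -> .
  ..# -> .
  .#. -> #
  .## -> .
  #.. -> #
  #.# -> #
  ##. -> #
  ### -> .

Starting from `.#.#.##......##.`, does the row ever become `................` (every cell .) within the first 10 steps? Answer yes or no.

.####.##......##
#...##.##......#
##...##.##......
.##...##.##.....
..##...##.##....
...##...##.##...
....##...##.##..
.....##...##.##.
......##...##.##
#......##...##.#
step 10 is #......##...##.#, still not uniform .

no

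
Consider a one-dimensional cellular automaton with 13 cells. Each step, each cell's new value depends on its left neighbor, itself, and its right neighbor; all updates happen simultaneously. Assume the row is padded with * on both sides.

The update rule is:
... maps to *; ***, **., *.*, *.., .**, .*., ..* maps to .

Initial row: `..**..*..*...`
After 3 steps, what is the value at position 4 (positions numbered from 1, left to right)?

...........*.
.*********...
...........*.
position 4 holds .

.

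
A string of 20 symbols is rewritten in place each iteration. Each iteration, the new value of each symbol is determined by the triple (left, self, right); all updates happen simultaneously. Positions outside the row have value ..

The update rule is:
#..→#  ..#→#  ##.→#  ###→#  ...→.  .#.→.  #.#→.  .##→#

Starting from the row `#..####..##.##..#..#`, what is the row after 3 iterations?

.##########.####.##.
###########.####.###
###########.####.###

###########.####.###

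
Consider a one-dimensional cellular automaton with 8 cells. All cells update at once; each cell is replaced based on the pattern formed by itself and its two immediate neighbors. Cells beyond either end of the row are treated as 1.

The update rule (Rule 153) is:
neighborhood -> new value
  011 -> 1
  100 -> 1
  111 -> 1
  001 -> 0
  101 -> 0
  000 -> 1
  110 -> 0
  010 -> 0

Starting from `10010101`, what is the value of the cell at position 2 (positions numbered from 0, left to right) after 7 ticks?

01000001
00111101
10111001
00110101
10100001
00011101
11011001
position 2 holds 0

0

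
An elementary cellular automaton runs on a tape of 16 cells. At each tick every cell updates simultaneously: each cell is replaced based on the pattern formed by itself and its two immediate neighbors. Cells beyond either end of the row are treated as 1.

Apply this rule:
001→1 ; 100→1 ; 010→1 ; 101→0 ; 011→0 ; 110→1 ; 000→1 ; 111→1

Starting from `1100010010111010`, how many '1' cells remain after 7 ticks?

1111111110011010
1111111111101010
1111111111101010  (fixed point — unchanged through tick 7)
count of 1: 13

13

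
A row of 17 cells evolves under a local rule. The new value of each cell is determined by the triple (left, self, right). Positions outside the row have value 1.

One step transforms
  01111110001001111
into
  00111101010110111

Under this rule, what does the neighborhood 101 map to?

0

At position 0 the neighborhood is 101; the next row has 0 there.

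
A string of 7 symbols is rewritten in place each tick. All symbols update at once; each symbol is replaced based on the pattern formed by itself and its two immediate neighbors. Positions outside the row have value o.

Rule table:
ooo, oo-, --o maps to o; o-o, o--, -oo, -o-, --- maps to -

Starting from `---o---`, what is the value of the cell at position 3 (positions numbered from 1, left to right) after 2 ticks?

-

--o---o
-o---o-
position 3 holds -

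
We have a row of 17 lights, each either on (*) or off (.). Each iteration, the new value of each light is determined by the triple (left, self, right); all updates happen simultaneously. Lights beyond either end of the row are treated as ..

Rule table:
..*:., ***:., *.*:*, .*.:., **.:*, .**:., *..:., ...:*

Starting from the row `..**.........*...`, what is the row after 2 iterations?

....*......*.*..*

*..*.*******...**
....*......*.*..*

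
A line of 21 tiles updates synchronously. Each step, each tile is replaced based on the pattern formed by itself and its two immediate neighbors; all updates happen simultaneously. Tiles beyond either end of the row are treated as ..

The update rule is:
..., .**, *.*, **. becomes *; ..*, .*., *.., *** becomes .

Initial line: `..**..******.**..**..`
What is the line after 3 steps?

*.**..*....****..**.*
.***....**.*..*..***.
.*.*.**.***......*.*.

.*.*.**.***......*.*.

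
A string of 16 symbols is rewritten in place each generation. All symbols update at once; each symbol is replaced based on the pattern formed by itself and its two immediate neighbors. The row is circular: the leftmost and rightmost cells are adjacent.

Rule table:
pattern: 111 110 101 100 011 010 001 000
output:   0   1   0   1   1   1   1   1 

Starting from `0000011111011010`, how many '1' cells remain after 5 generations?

11

1111110001011011
0000011111011010  (repeats generation 0; period 2)
generation 5: 1111110001011011
count of 1: 11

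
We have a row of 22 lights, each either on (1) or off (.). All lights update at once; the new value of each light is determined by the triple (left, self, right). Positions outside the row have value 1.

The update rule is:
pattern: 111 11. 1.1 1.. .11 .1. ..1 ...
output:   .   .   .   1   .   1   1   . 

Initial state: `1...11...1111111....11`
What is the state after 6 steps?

.1.1..1.1.......1..1..
.1.1111.11.....1111111
.1........1...1.......
.11......111.111.....1
...1....1.......1...1.
1.111..111.....111.11.

1.111..111.....111.11.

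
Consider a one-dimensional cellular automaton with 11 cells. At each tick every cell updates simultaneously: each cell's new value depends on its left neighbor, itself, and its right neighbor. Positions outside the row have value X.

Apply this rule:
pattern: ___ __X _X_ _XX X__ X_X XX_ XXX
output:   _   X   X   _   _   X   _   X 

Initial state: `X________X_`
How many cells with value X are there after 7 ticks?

8

tick 1: ________XXX
tick 2: _______X_XX
tick 3: ______XXX_X
tick 4: _____X_X_X_
tick 5: ____XXXXXXX
tick 6: ___X_XXXXXX
tick 7: __XXX_XXXXX
count of X: 8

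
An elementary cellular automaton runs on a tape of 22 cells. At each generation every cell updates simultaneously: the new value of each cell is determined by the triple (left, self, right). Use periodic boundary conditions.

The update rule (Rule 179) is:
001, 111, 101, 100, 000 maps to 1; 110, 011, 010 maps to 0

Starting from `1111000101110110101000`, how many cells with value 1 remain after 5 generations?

0110111010101001010111
1001010101010110101010
0110101010101001010101
1001010101010110101010  (repeats generation 2; period 2)
generation 5: 0110101010101001010101
count of 1: 11

11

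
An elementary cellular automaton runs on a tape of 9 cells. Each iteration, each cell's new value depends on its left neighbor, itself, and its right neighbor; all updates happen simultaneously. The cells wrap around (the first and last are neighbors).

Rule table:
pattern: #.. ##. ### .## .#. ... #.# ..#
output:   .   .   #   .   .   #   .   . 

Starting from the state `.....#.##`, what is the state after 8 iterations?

..#..####

iteration 1: .###.....
iteration 2: ..#..####
iteration 3: ......##.
iteration 4: #####....
iteration 5: .###..##.
iteration 6: ..#......
iteration 7: #...#####
iteration 8: ..#..####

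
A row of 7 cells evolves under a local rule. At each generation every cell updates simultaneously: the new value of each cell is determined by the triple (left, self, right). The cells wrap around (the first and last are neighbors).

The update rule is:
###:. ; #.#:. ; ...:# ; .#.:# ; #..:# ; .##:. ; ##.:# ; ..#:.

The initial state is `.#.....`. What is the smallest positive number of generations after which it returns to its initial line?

14

.######
......#
#####.#
....#..
###.###
..#....
#.#####
#......
######.
.....#.
####.##
...#...
##.####
.#.....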